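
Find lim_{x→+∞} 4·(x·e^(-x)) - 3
Evaluate the dominant behaviour as x → +∞; each term tends to a finite value or vanishes.
Limit = -3.

Final answer: -3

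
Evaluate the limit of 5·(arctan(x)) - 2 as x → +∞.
Evaluate the dominant behaviour as x → +∞; each term tends to a finite value or vanishes.
Limit = -2 + 5·π/2.

Final answer: -2 + 5·π/2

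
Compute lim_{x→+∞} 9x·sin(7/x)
As x → +∞: let u = 7/x → 0⁺; then 9·x·sin(7/x) = 9·7·sin(u)/u → 9·7·1 = 63.
Limit = 63.

Final answer: 63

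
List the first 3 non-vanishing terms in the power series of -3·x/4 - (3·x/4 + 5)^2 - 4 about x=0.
-9·x^2/16 - 33·x/4 - 29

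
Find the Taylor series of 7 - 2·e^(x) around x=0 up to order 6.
-x^6/360 - x^5/60 - x^4/12 - x^3/3 - x^2 - 2·x + 5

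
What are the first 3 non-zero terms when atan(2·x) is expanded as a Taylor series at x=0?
32·x^5/5 - 8·x^3/3 + 2·x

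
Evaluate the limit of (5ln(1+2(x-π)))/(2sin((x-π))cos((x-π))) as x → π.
Both numerator and denominator → 0 as x → π; this is a 0/0 indeterminate form.
Expand each to leading order near x = π: numerator ~ 10·(x - π), denominator ~ 2·(x - π).
The limit of the ratio is 5.

Final answer: 5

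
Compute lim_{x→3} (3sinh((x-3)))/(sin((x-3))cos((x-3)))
Both numerator and denominator → 0 as x → 3; this is a 0/0 indeterminate form.
Expand each to leading order near x = 3: numerator ~ 3·(x - 3), denominator ~ (x - 3).
The limit of the ratio is 3.

Final answer: 3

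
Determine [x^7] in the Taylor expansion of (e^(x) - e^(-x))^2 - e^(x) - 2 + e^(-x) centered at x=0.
-1/2520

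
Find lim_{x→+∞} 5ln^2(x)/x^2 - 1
The quotient is an ∞/∞ indeterminate form as x → +∞.
The polynomial denominator x^2 dominates the logarithmic numerator (any positive power of x ≫ ln^2(x) as x → ∞), so the quotient → 0.
Adding the constant: 0 - 1 = -1. Limit = -1.

Final answer: -1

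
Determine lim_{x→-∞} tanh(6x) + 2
Evaluate the dominant behaviour as x → -∞; each term tends to a finite value or vanishes.
Limit = 1.

Final answer: 1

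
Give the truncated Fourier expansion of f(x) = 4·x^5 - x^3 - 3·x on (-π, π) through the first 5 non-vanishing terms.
(-162·π^2 + 8·π^4 + 966)·sin(x) + (-4·π^4 - 57/2 + 21·π^2)·sin(2·x) + (-178·π^2/27 + 194/81 + 8·π^4/3)·sin(3·x) + (-2·π^4 + 3/8 + 3·π^2)·sin(4·x) + (-42·π^2/25 - 498/625 + 8·π^4/5)·sin(5·x)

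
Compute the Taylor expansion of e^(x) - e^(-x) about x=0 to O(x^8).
x^7/2520 + x^5/60 + x^3/3 + 2·x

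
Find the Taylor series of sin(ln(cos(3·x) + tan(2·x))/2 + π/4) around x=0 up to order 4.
-2671·√(2)·x^4/192 + 41·√(2)·x^3/8 - 15·√(2)·x^2/8 + √(2)·x/2 + √(2)/2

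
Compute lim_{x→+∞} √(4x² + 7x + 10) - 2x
As x → +∞: multiply by the conjugate to get (7x+10)/(√(4x²+7x+10)+2x); the denominator ~ 4x, so the limit is 7/4.
Limit = 7/4.

Final answer: 7/4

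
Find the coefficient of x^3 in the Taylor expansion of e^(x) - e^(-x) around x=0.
Expand to order 3: e^(x) - e^(-x) = x^3/3 + 2·x + O(x^4).
The coefficient of x^3 is 1/3.

Final answer: 1/3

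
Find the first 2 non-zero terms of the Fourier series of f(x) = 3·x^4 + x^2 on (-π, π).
(140 - 24·π^2)·cos(x) + π^2/3 + 3·π^4/5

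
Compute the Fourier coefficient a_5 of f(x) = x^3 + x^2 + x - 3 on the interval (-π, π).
a_5 = (1/π) ∫_{-π}^{π} f(x)·cos(5x) dx.
Evaluate the integral (use parity and integration by parts as needed): a_5 = -4/25.

Final answer: -4/25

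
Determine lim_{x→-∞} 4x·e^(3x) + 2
The product is a 0·∞ indeterminate form at x → -∞.
Rewrite the product as 4x / e^(-3x) (an ∞/∞ form) and apply L'Hôpital, or use the standard hierarchy e^(3|x|) ≫ |x| as x → -∞.
The indeterminate product → 0, so the limit = 2.

Final answer: 2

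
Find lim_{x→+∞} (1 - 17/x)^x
As x → +∞: this is the defining limit (1 - 17/x)^x → e^(-17).
Limit = e^(-17).

Final answer: e^(-17)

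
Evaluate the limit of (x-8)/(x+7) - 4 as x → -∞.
Evaluate the dominant behaviour as x → -∞; each term tends to a finite value or vanishes.
Limit = -3.

Final answer: -3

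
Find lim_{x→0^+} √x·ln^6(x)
This is a 0·∞ indeterminate form at x → 0⁺.
Rewrite the product as ln^6(x) / x^(-1/2) and apply L'Hôpital, or use the standard hierarchy x^(-1/2) ≫ |ln x|^6 as x → 0⁺.
The indeterminate product → 0, so the limit = 0.

Final answer: 0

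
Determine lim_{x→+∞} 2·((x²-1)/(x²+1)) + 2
Evaluate the dominant behaviour as x → +∞; each term tends to a finite value or vanishes.
Limit = 4.

Final answer: 4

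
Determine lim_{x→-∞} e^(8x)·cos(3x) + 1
Evaluate the dominant behaviour as x → -∞; each term tends to a finite value or vanishes.
Limit = 1.

Final answer: 1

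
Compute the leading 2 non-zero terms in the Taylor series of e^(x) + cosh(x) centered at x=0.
x + 2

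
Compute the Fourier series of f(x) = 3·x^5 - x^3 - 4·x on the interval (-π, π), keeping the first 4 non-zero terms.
(-122·π^2 + 6·π^4 + 724)·sin(x) + (-3·π^4 - 20 + 16·π^2)·sin(2·x) + (-46·π^2/9 + 20/27 + 2·π^4)·sin(3·x) + (-3·π^4/2 + 71/64 + 19·π^2/8)·sin(4·x)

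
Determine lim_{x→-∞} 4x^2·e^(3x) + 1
The product is a 0·∞ indeterminate form at x → -∞.
Rewrite the product as 4x^2 / e^(-3x) (an ∞/∞ form) and apply L'Hôpital, or use the standard hierarchy e^(3|x|) ≫ |x^2| as x → -∞.
The indeterminate product → 0, so the limit = 1.

Final answer: 1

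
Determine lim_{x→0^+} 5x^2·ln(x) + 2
The product is a 0·∞ indeterminate form at x → 0⁺.
Rewrite the product as 5·ln(x) / x^(-2) and apply L'Hôpital, or use the standard hierarchy x^(-2) ≫ |ln x| as x → 0⁺.
The indeterminate product → 0, so the limit = 2.

Final answer: 2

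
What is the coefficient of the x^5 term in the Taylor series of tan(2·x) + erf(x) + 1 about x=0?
Expand to order 5: tan(2·x) + erf(x) + 1 = x^5·(1/(5·√(π)) + 64/15) + x^3·(8/3 - 2/(3·√(π))) + x·(2/√(π) + 2) + 1 + O(x^6).
The coefficient of x^5 is 1/(5·√(π)) + 64/15.

Final answer: 1/(5·√(π)) + 64/15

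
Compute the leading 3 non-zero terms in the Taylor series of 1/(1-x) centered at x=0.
x^2 + x + 1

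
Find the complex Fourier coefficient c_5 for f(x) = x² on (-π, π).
Compute the real Fourier coefficients first: a_5 = -4/25, b_5 = 0.
Then c_5 = (a_5 − i·b_5)/2 = -2/25.

Final answer: -2/25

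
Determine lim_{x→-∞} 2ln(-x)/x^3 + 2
The quotient is an ∞/∞ indeterminate form as x → -∞.
Compare growth rates of the dominant terms (exponentials ≫ polynomials ≫ logarithms), or apply L'Hôpital's rule; the quotient → 0.
Adding the constant: 0 + 2 = 2. Limit = 2.

Final answer: 2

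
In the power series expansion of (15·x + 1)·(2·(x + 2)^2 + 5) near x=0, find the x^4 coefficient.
Expand to order 4: (15·x + 1)·(2·(x + 2)^2 + 5) = 30·x^3 + 122·x^2 + 203·x + 13 + O(x^5).
The coefficient of x^4 is 0.

Final answer: 0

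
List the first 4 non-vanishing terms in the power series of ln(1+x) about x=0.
-x^4/4 + x^3/3 - x^2/2 + x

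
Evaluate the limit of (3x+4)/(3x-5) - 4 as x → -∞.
Evaluate the dominant behaviour as x → -∞; each term tends to a finite value or vanishes.
Limit = -3.

Final answer: -3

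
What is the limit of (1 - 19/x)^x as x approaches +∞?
As x → +∞: this is the defining limit (1 - 19/x)^x → e^(-19).
Limit = e^(-19).

Final answer: e^(-19)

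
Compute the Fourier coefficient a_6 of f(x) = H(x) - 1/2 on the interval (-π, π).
a_6 = (1/π) ∫_{-π}^{π} f(x)·cos(6x) dx.
Evaluate the integral (use parity and integration by parts as needed): a_6 = 0.

Final answer: 0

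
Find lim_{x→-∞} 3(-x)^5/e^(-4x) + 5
The quotient is an ∞/∞ indeterminate form as x → -∞.
Compare growth rates of the dominant terms (exponentials ≫ polynomials ≫ logarithms), or apply L'Hôpital's rule; the quotient → 0.
Adding the constant: 0 + 5 = 5. Limit = 5.

Final answer: 5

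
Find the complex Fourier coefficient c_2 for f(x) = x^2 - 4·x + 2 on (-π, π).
Compute the real Fourier coefficients first: a_2 = 1, b_2 = 4.
Then c_2 = (a_2 − i·b_2)/2 = 1/2 - 2·i.

Final answer: 1/2 - 2·i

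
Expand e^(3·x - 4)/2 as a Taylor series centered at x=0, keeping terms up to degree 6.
81·x^6·e^(-4)/160 + 81·x^5·e^(-4)/80 + 27·x^4·e^(-4)/16 + 9·x^3·e^(-4)/4 + 9·x^2·e^(-4)/4 + 3·x·e^(-4)/2 + e^(-4)/2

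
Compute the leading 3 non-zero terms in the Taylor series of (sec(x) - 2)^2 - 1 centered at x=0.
7·x^6/180 - x^4/6 - x^2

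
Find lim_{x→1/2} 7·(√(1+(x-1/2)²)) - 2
Direct substitution at x = 1/2 gives 5.

Final answer: 5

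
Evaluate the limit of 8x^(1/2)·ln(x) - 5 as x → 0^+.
The product is a 0·∞ indeterminate form at x → 0⁺.
Rewrite the product as 8·ln(x) / x^(-1/2) and apply L'Hôpital, or use the standard hierarchy x^(-1/2) ≫ |ln x| as x → 0⁺.
The indeterminate product → 0, so the limit = -5.

Final answer: -5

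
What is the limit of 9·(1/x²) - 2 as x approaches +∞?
Evaluate the dominant behaviour as x → +∞; each term tends to a finite value or vanishes.
Limit = -2.

Final answer: -2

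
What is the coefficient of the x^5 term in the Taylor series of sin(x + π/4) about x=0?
Expand to order 5: sin(x + π/4) = √(2)·x^5/240 + √(2)·x^4/48 - √(2)·x^3/12 - √(2)·x^2/4 + √(2)·x/2 + √(2)/2 + O(x^6).
The coefficient of x^5 is √(2)/240.

Final answer: √(2)/240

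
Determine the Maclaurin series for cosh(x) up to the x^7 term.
x^6/720 + x^4/24 + x^2/2 + 1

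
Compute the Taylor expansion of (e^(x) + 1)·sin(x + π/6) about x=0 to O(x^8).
x^7·(1/1260 - √(3)/1120) + x^6·(-√(3)/180 - 1/1440) + x^5·(-√(3)/80 - 1/60) - x^4/16 + x^3·(-1/6 + √(3)/12) + x^2·(-1/4 + √(3)/2) + x·(1/2 + √(3)) + 1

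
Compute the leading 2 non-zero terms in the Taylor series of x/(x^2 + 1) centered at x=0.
-x^3 + x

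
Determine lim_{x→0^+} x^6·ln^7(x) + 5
The product is a 0·∞ indeterminate form at x → 0⁺.
Rewrite the product as ln^7(x) / x^(-6) and apply L'Hôpital, or use the standard hierarchy x^(-6) ≫ |ln x|^7 as x → 0⁺.
The indeterminate product → 0, so the limit = 5.

Final answer: 5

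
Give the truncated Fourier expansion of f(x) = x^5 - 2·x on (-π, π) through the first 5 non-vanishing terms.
(-40·π^2 + 2·π^4 + 236)·sin(x) + (-π^4 - 11/2 + 5·π^2)·sin(2·x) + (-40·π^2/27 - 28/81 + 2·π^4/3)·sin(3·x) + (-π^4/2 + 49/64 + 5·π^2/8)·sin(4·x) + (-8·π^2/25 - 452/625 + 2·π^4/5)·sin(5·x)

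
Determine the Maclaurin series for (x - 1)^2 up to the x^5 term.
x^2 - 2·x + 1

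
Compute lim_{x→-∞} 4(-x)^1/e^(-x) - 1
The quotient is an ∞/∞ indeterminate form as x → -∞.
Compare growth rates of the dominant terms (exponentials ≫ polynomials ≫ logarithms), or apply L'Hôpital's rule; the quotient → 0.
Adding the constant: 0 - 1 = -1. Limit = -1.

Final answer: -1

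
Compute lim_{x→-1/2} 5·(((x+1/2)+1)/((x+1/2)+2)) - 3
Direct substitution at x = -1/2 gives -1/2.

Final answer: -1/2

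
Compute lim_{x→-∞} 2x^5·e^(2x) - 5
The product is a 0·∞ indeterminate form at x → -∞.
Rewrite the product as 2x^5 / e^(-2x) (an ∞/∞ form) and apply L'Hôpital, or use the standard hierarchy e^(2|x|) ≫ |x^5| as x → -∞.
The indeterminate product → 0, so the limit = -5.

Final answer: -5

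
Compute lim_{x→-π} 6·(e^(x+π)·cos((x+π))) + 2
Direct substitution at x = -π gives 8.

Final answer: 8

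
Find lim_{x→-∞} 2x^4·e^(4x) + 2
The product is a 0·∞ indeterminate form at x → -∞.
Rewrite the product as 2x^4 / e^(-4x) (an ∞/∞ form) and apply L'Hôpital, or use the standard hierarchy e^(4|x|) ≫ |x^4| as x → -∞.
The indeterminate product → 0, so the limit = 2.

Final answer: 2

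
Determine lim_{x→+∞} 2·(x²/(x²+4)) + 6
Evaluate the dominant behaviour as x → +∞; each term tends to a finite value or vanishes.
Limit = 8.

Final answer: 8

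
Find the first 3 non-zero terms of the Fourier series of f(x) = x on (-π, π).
2·sin(x) - sin(2·x) + 2·sin(3·x)/3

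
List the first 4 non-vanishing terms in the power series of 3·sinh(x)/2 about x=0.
x^7/3360 + x^5/80 + x^3/4 + 3·x/2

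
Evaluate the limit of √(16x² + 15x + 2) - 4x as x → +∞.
As x → +∞: multiply by the conjugate to get (15x+2)/(√(16x²+15x+2)+4x); the denominator ~ 8x, so the limit is 15/8.
Limit = 15/8.

Final answer: 15/8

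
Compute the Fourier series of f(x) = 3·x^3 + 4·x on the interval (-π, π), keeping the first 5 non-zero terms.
(-28 + 6·π^2)·sin(x) + (1/2 - 3·π^2)·sin(2·x) + (4/3 + 2·π^2)·sin(3·x) + (-3·π^2/2 - 23/16)·sin(4·x) + (164/125 + 6·π^2/5)·sin(5·x)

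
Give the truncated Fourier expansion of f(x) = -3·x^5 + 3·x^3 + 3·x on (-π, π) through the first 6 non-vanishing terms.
(-750 - 6·π^4 + 126·π^2)·sin(x) + (-18·π^2 + 24 + 3·π^4)·sin(2·x) + (-2·π^4 - 62/27 + 58·π^2/9)·sin(3·x) + (-27·π^2/8 - 15/64 + 3·π^4/2)·sin(4·x) + (-6·π^4/5 + 426/625 + 54·π^2/25)·sin(5·x) + (-14·π^2/9 - 20/27 + π^4)·sin(6·x)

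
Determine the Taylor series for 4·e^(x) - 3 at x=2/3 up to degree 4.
-3 + 4·e^(2/3) + 4·e^(2/3)·(x - 2/3) + 2·e^(2/3)·(x - 2/3)^2 + 2·e^(2/3)·(x - 2/3)^3/3 + e^(2/3)·(x - 2/3)^4/6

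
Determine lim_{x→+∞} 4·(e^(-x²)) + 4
Evaluate the dominant behaviour as x → +∞; each term tends to a finite value or vanishes.
Limit = 4.

Final answer: 4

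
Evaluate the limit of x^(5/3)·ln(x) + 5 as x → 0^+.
The product is a 0·∞ indeterminate form at x → 0⁺.
Rewrite the product as ln(x) / x^(-5/3) and apply L'Hôpital, or use the standard hierarchy x^(-5/3) ≫ |ln x| as x → 0⁺.
The indeterminate product → 0, so the limit = 5.

Final answer: 5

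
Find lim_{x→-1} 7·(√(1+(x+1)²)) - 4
Direct substitution at x = -1 gives 3.

Final answer: 3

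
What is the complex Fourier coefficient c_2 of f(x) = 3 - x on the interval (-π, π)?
Compute the real Fourier coefficients first: a_2 = 0, b_2 = 1.
Then c_2 = (a_2 − i·b_2)/2 = -i/2.

Final answer: -i/2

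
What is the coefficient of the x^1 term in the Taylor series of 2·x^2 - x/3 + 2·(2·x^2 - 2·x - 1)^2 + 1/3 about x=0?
Expand to order 1: 2·x^2 - x/3 + 2·(2·x^2 - 2·x - 1)^2 + 1/3 = 23·x/3 + 7/3 + O(x^2).
The coefficient of x^1 is 23/3.

Final answer: 23/3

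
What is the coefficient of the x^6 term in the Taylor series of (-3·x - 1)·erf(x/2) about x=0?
Expand to order 6: (-3·x - 1)·erf(x/2) = -3·x^6/(160·√(π)) - x^5/(160·√(π)) + x^4/(4·√(π)) + x^3/(12·√(π)) - 3·x^2/√(π) - x/√(π) + O(x^7).
The coefficient of x^6 is -3/(160·√(π)).

Final answer: -3/(160·√(π))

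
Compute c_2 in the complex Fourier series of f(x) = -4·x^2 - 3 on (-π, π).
Compute the real Fourier coefficients first: a_2 = -4, b_2 = 0.
Then c_2 = (a_2 − i·b_2)/2 = -2.

Final answer: -2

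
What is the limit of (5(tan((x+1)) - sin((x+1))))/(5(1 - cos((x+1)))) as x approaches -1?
Both numerator and denominator → 0 as x → -1; this is a 0/0 indeterminate form.
Expand each to leading order near x = -1: numerator ~ 5·(x + 1)^3/2, denominator ~ 5·(x + 1)^2/2.
The limit of the ratio is 0.

Final answer: 0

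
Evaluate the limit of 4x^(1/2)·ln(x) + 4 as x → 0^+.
The product is a 0·∞ indeterminate form at x → 0⁺.
Rewrite the product as 4·ln(x) / x^(-1/2) and apply L'Hôpital, or use the standard hierarchy x^(-1/2) ≫ |ln x| as x → 0⁺.
The indeterminate product → 0, so the limit = 4.

Final answer: 4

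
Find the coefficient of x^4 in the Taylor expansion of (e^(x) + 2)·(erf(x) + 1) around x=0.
Expand to order 4: (e^(x) + 2)·(erf(x) + 1) = x^4·(1/24 - 1/(3·√(π))) + x^3·(1/6 - 1/√(π)) + x^2·(1/2 + 2/√(π)) + x·(1 + 6/√(π)) + 3 + O(x^5).
The coefficient of x^4 is 1/24 - 1/(3·√(π)).

Final answer: 1/24 - 1/(3·√(π))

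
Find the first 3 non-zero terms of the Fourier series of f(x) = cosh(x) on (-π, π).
-cos(x)·sinh(π)/π + 2·cos(2·x)·sinh(π)/(5·π) + sinh(π)/π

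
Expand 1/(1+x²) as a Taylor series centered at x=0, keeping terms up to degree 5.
x^4 - x^2 + 1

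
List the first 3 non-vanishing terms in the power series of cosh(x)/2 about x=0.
x^4/48 + x^2/4 + 1/2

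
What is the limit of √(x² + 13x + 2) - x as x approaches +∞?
This is an ∞ − ∞ indeterminate form.
Multiply and divide by the conjugate √(x²+13x + 2) + x; the x² terms cancel, leaving (13x + 2)/(√(x²+13x + 2)+x) → 13/2.
Limit = 13/2.

Final answer: 13/2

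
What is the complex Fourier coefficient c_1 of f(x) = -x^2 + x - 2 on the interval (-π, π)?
Compute the real Fourier coefficients first: a_1 = 4, b_1 = 2.
Then c_1 = (a_1 − i·b_1)/2 = 2 - i.

Final answer: 2 - i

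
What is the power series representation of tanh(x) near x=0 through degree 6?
2·x^5/15 - x^3/3 + x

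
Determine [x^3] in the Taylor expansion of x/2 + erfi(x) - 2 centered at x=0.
Expand to order 3: x/2 + erfi(x) - 2 = 2·x^3/(3·√(π)) + x·(1/2 + 2/√(π)) - 2 + O(x^4).
The coefficient of x^3 is 2/(3·√(π)).

Final answer: 2/(3·√(π))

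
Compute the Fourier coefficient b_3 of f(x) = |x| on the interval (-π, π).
b_3 = (1/π) ∫_{-π}^{π} f(x)·sin(3x) dx.
Evaluate the integral (use parity and integration by parts as needed): b_3 = 0.

Final answer: 0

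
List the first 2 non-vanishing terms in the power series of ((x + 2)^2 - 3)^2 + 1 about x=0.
8·x + 2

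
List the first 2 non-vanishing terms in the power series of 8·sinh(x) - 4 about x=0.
8·x - 4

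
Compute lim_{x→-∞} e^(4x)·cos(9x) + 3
Evaluate the dominant behaviour as x → -∞; each term tends to a finite value or vanishes.
Limit = 3.

Final answer: 3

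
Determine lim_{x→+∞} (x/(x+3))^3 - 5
As x → +∞: x/(x+3) = 1/(1 + 3/x) → 1, and the 3rd power of a limit-1 base also → 1; with the additive constant, 1 - 5 = -4.
Limit = -4.

Final answer: -4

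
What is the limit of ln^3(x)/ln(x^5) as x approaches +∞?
This is an ∞/∞ indeterminate form as x → +∞.
Write ln(x^5) = 5·ln(x), reducing the quotient to ln^2(x)/5 → ∞.
Limit = ∞.

Final answer: ∞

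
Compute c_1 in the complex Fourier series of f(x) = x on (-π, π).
Compute the real Fourier coefficients first: a_1 = 0, b_1 = 2.
Then c_1 = (a_1 − i·b_1)/2 = -i.

Final answer: -i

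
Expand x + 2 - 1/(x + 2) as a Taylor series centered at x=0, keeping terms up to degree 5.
x^5/64 - x^4/32 + x^3/16 - x^2/8 + 5·x/4 + 3/2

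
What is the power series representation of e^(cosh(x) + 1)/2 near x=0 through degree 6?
31·x^6·e^(2)/1440 + x^4·e^(2)/12 + x^2·e^(2)/4 + e^(2)/2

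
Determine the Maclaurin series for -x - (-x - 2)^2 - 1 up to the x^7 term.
-x^2 - 5·x - 5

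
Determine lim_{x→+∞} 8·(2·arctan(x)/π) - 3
Evaluate the dominant behaviour as x → +∞; each term tends to a finite value or vanishes.
Limit = 5.

Final answer: 5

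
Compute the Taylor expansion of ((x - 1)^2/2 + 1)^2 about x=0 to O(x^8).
x^4/4 - x^3 + 5·x^2/2 - 3·x + 9/4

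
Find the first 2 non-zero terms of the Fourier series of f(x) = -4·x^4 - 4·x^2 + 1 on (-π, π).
(-176 + 32·π^2)·cos(x) - 4·π^4/5 - 4·π^2/3 + 1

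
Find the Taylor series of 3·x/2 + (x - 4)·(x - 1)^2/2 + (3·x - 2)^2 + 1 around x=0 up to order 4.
x^3/2 + 6·x^2 - 6·x + 3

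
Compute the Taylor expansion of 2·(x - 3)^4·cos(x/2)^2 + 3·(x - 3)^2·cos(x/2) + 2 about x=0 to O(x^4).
129·x^3/4 + 537·x^2/8 - 234·x + 191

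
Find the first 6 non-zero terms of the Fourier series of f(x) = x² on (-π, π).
-4·cos(x) + cos(2·x) - 4·cos(3·x)/9 + cos(4·x)/4 - 4·cos(5·x)/25 + π^2/3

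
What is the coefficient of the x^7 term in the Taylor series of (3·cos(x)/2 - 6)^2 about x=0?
Expand to order 7: (3·cos(x)/2 - 6)^2 = -3·x^6/40 + 27·x^2/4 + 81/4 + O(x^8).
The coefficient of x^7 is 0.

Final answer: 0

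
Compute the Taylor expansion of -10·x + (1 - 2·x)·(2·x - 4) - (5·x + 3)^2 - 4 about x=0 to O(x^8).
-29·x^2 - 30·x - 17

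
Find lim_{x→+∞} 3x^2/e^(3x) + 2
The quotient is an ∞/∞ indeterminate form as x → +∞.
The exponential denominator e^(3x) dominates the polynomial numerator (e^x ≫ x^2 as x → ∞), so the quotient → 0.
Adding the constant: 0 + 2 = 2. Limit = 2.

Final answer: 2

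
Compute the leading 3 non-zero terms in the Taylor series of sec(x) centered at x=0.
5·x^4/24 + x^2/2 + 1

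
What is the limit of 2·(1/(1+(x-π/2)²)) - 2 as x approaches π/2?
Direct substitution at x = π/2 gives 0.

Final answer: 0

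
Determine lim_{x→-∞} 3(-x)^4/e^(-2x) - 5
The quotient is an ∞/∞ indeterminate form as x → -∞.
Compare growth rates of the dominant terms (exponentials ≫ polynomials ≫ logarithms), or apply L'Hôpital's rule; the quotient → 0.
Adding the constant: 0 - 5 = -5. Limit = -5.

Final answer: -5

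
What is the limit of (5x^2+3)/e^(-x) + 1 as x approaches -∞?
The quotient is an ∞/∞ indeterminate form as x → -∞.
Compare growth rates of the dominant terms (exponentials ≫ polynomials ≫ logarithms), or apply L'Hôpital's rule; the quotient → 0.
Adding the constant: 0 + 1 = 1. Limit = 1.

Final answer: 1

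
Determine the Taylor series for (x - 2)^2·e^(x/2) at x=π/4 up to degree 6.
(x - π/4)^6·((-4 + π/2)·e^(π/8)/3840 + (-2 + π/4)^2·e^(π/8)/46080 + e^(π/8)/384) + (x - π/4)^5·((-4 + π/2)·e^(π/8)/384 + (-2 + π/4)^2·e^(π/8)/3840 + e^(π/8)/48) + (x - π/4)^4·((-4 + π/2)·e^(π/8)/48 + (-2 + π/4)^2·e^(π/8)/384 + e^(π/8)/8) + (x - π/4)^3·((-4 + π/2)·e^(π/8)/8 + (-2 + π/4)^2·e^(π/8)/48 + e^(π/8)/2) + (x - π/4)^2·((-4 + π/2)·e^(π/8)/2 + (-2 + π/4)^2·e^(π/8)/8 + e^(π/8)) + (x - π/4)·((-4 + π/2)·e^(π/8) + (-2 + π/4)^2·e^(π/8)/2) + (-2 + π/4)^2·e^(π/8)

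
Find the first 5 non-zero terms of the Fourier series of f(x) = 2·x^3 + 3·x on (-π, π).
(-18 + 4·π^2)·sin(x) - 2·π^2·sin(2·x) + (10/9 + 4·π^2/3)·sin(3·x) + (-π^2 - 9/8)·sin(4·x) + (126/125 + 4·π^2/5)·sin(5·x)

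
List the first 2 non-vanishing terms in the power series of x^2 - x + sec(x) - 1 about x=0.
3·x^2/2 - x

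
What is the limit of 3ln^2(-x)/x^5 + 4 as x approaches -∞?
The quotient is an ∞/∞ indeterminate form as x → -∞.
Compare growth rates of the dominant terms (exponentials ≫ polynomials ≫ logarithms), or apply L'Hôpital's rule; the quotient → 0.
Adding the constant: 0 + 4 = 4. Limit = 4.

Final answer: 4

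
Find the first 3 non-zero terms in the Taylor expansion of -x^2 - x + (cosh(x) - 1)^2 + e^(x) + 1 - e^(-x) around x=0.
-x^2 + x + 1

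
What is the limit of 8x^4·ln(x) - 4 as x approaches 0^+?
The product is a 0·∞ indeterminate form at x → 0⁺.
Rewrite the product as 8·ln(x) / x^(-4) and apply L'Hôpital, or use the standard hierarchy x^(-4) ≫ |ln x| as x → 0⁺.
The indeterminate product → 0, so the limit = -4.

Final answer: -4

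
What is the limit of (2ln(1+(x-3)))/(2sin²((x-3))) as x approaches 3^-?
Both numerator and denominator → 0 as x → 3^-; this is a 0/0 indeterminate form.
Expand each to leading order near x = 3: numerator ~ 2·(x - 3), denominator ~ 2·(x - 3)^2.
The limit of the ratio is -∞.

Final answer: -∞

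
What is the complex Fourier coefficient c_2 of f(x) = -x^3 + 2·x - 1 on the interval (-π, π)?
Compute the real Fourier coefficients first: a_2 = 0, b_2 = -7/2 + π^2.
Then c_2 = (a_2 − i·b_2)/2 = -i·π^2/2 + 7·i/4.

Final answer: -i·π^2/2 + 7·i/4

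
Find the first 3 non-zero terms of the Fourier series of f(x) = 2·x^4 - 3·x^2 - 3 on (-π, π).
(108 - 16·π^2)·cos(x) + (-9 + 4·π^2)·cos(2·x) - π^2 - 3 + 2·π^4/5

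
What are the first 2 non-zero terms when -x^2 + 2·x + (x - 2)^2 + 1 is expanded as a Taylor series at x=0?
5 - 2·x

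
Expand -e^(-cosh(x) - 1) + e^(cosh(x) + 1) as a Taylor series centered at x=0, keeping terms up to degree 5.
x^4·(-e^(-2)/12 + e^(2)/6) + x^2·(e^(-2)/2 + e^(2)/2) - e^(-2) + e^(2)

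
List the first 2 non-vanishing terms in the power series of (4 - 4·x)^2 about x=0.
16 - 32·x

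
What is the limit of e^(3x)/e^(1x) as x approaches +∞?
This is an ∞/∞ indeterminate form as x → +∞.
Rewrite e^(3x)/e^(1x) = e^((3−1)x) = e^(2x); the exponent coefficient is 2 > 0 so e^(2x) → ∞.
Limit = ∞.

Final answer: ∞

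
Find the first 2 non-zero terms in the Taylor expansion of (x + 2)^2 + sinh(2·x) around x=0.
6·x + 4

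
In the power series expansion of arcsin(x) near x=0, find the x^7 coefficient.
Expand to order 7: arcsin(x) = 5·x^7/112 + 3·x^5/40 + x^3/6 + x + O(x^8).
The coefficient of x^7 is 5/112.

Final answer: 5/112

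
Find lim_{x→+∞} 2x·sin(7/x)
As x → +∞: let u = 7/x → 0⁺; then 2·x·sin(7/x) = 2·7·sin(u)/u → 2·7·1 = 14.
Limit = 14.

Final answer: 14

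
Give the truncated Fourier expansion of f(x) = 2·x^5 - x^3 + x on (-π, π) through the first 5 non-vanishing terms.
(-82·π^2 + 4·π^4 + 494)·sin(x) + (-2·π^4 - 35/2 + 11·π^2)·sin(2·x) + (-98·π^2/27 + 250/81 + 4·π^4/3)·sin(3·x) + (-π^4 - 37/32 + 7·π^2/4)·sin(4·x) + (-26·π^2/25 + 406/625 + 4·π^4/5)·sin(5·x)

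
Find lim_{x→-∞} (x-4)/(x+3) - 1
Evaluate the dominant behaviour as x → -∞; each term tends to a finite value or vanishes.
Limit = 0.

Final answer: 0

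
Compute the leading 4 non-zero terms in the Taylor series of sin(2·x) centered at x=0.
-8·x^7/315 + 4·x^5/15 - 4·x^3/3 + 2·x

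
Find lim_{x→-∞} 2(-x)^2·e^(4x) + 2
The product is a 0·∞ indeterminate form at x → -∞.
Rewrite the product as 2(-x)^2 / e^(-4x) (an ∞/∞ form) and apply L'Hôpital, or use the standard hierarchy e^(4|x|) ≫ |(-x)^2| as x → -∞.
The indeterminate product → 0, so the limit = 2.

Final answer: 2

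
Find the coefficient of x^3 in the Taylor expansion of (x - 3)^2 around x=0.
Expand to order 3: (x - 3)^2 = x^2 - 6·x + 9 + O(x^4).
The coefficient of x^3 is 0.

Final answer: 0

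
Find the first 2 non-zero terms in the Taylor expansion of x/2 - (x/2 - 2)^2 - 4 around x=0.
5·x/2 - 8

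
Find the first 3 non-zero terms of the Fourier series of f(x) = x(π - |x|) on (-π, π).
8·sin(x)/π + 8·sin(3·x)/(27·π) + 8·sin(5·x)/(125·π)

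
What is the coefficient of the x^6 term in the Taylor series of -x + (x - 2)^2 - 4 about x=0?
Expand to order 6: -x + (x - 2)^2 - 4 = x^2 - 5·x + O(x^7).
The coefficient of x^6 is 0.

Final answer: 0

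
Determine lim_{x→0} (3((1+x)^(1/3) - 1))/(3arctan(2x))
Both numerator and denominator → 0 as x → 0; this is a 0/0 indeterminate form.
Expand each to leading order near x = 0: numerator ~ x, denominator ~ 6·x.
The limit of the ratio is 1/6.

Final answer: 1/6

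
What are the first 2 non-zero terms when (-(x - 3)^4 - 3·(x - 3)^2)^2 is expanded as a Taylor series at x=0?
11664 - 27216·x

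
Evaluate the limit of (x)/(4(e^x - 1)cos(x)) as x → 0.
Both numerator and denominator → 0 as x → 0; this is a 0/0 indeterminate form.
Expand each to leading order near x = 0: numerator ~ x, denominator ~ 4·x.
The limit of the ratio is 1/4.

Final answer: 1/4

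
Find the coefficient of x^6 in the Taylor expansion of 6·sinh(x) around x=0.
Expand to order 6: 6·sinh(x) = x^5/20 + x^3 + 6·x + O(x^7).
The coefficient of x^6 is 0.

Final answer: 0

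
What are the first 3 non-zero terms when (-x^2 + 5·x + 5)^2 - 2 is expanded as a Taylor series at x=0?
15·x^2 + 50·x + 23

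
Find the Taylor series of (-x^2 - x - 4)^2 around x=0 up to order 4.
x^4 + 2·x^3 + 9·x^2 + 8·x + 16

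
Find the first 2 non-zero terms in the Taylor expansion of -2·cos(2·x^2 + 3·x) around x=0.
9·x^2 - 2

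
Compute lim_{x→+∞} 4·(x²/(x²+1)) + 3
Evaluate the dominant behaviour as x → +∞; each term tends to a finite value or vanishes.
Limit = 7.

Final answer: 7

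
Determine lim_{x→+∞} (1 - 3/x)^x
As x → +∞: this is the defining limit (1 - 3/x)^x → e^(-3).
Limit = e^(-3).

Final answer: e^(-3)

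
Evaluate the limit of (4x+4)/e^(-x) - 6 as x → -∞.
The quotient is an ∞/∞ indeterminate form as x → -∞.
Compare growth rates of the dominant terms (exponentials ≫ polynomials ≫ logarithms), or apply L'Hôpital's rule; the quotient → 0.
Adding the constant: 0 - 6 = -6. Limit = -6.

Final answer: -6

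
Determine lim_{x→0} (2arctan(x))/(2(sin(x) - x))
Both numerator and denominator → 0 as x → 0; this is a 0/0 indeterminate form.
Expand each to leading order near x = 0: numerator ~ 2·x, denominator ~ -x^3/3.
The limit of the ratio is -∞.

Final answer: -∞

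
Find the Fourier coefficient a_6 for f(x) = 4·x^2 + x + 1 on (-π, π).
a_6 = (1/π) ∫_{-π}^{π} f(x)·cos(6x) dx.
Evaluate the integral (use parity and integration by parts as needed): a_6 = 4/9.

Final answer: 4/9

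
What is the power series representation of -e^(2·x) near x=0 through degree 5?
-4·x^5/15 - 2·x^4/3 - 4·x^3/3 - 2·x^2 - 2·x - 1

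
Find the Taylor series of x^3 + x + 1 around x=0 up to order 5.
x^3 + x + 1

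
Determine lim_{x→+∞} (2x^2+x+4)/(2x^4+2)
This is an ∞/∞ indeterminate form as x → +∞.
Divide numerator and denominator by x^4 and let the lower-order terms vanish; the numerator's degree 2 is below the denominator's degree 4, so the quotient → 0.
Limit = 0.

Final answer: 0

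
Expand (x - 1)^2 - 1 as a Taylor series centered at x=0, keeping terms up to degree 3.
x^2 - 2·x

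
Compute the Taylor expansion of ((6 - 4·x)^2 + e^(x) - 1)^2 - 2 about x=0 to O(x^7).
259·x^6/360 + 131·x^5/60 + 3115·x^4/12 - 1539·x^3 + 3397·x^2 - 3384·x + 1294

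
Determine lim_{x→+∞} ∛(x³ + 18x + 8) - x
This is an ∞ − ∞ indeterminate form.
Multiply by (A² + AB + B²)/(A² + AB + B²) where A = ∛(x³+18x + 8), B = x to use A³ − B³ = (A−B)(A²+AB+B²); the x³ terms cancel, leaving (18x + 8)/(A²+AB+B²) with denominator ~ 3x², so the limit is 0.
Limit = 0.

Final answer: 0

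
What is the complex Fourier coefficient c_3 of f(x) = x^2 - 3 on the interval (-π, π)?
Compute the real Fourier coefficients first: a_3 = -4/9, b_3 = 0.
Then c_3 = (a_3 − i·b_3)/2 = -2/9.

Final answer: -2/9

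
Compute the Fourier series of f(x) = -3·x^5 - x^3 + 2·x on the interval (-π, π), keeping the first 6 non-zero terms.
(-704 - 6·π^4 + 118·π^2)·sin(x) + (-14·π^2 + 19 + 3·π^4)·sin(2·x) + (-2·π^4 - 32/27 + 34·π^2/9)·sin(3·x) + (-11·π^2/8 - 31/64 + 3·π^4/2)·sin(4·x) + (-6·π^4/5 + 416/625 + 14·π^2/25)·sin(5·x) + (-2·π^2/9 - 17/27 + π^4)·sin(6·x)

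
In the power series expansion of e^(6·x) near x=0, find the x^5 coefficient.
Expand to order 5: e^(6·x) = 324·x^5/5 + 54·x^4 + 36·x^3 + 18·x^2 + 6·x + 1 + O(x^6).
The coefficient of x^5 is 324/5.

Final answer: 324/5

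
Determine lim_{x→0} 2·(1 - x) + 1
Direct substitution at x = 0 gives 3.

Final answer: 3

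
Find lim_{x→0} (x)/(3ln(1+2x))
Both numerator and denominator → 0 as x → 0; this is a 0/0 indeterminate form.
Expand each to leading order near x = 0: numerator ~ x, denominator ~ 6·x.
The limit of the ratio is 1/6.

Final answer: 1/6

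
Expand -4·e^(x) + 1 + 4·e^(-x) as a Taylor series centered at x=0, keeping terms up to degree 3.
-4·x^3/3 - 8·x + 1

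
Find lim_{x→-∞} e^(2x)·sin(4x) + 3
Evaluate the dominant behaviour as x → -∞; each term tends to a finite value or vanishes.
Limit = 3.

Final answer: 3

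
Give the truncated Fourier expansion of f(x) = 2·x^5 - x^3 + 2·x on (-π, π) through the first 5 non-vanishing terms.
(-82·π^2 + 4·π^4 + 496)·sin(x) + (-2·π^4 - 37/2 + 11·π^2)·sin(2·x) + (-98·π^2/27 + 304/81 + 4·π^4/3)·sin(3·x) + (-π^4 - 53/32 + 7·π^2/4)·sin(4·x) + (-26·π^2/25 + 656/625 + 4·π^4/5)·sin(5·x)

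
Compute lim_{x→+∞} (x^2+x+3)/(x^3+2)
This is an ∞/∞ indeterminate form as x → +∞.
Divide numerator and denominator by x^3 and let the lower-order terms vanish; the numerator's degree 2 is below the denominator's degree 3, so the quotient → 0.
Limit = 0.

Final answer: 0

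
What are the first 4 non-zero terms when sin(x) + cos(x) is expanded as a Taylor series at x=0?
-x^3/6 - x^2/2 + x + 1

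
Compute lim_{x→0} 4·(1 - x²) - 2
Direct substitution at x = 0 gives 2.

Final answer: 2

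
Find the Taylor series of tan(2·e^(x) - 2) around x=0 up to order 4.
49·x^4/12 + 3·x^3 + x^2 + 2·x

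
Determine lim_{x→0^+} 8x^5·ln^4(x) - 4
The product is a 0·∞ indeterminate form at x → 0⁺.
Rewrite the product as 8·ln^4(x) / x^(-5) and apply L'Hôpital, or use the standard hierarchy x^(-5) ≫ |ln x|^4 as x → 0⁺.
The indeterminate product → 0, so the limit = -4.

Final answer: -4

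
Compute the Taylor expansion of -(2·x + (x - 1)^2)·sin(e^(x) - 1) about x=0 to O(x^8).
161·x^7/720 + 14·x^6/45 + 23·x^5/120 - 7·x^4/24 - x^3 - x^2/2 - x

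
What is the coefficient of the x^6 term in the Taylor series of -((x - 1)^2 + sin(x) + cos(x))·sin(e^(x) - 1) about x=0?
4/45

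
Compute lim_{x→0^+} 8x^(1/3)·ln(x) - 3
The product is a 0·∞ indeterminate form at x → 0⁺.
Rewrite the product as 8·ln(x) / x^(-1/3) and apply L'Hôpital, or use the standard hierarchy x^(-1/3) ≫ |ln x| as x → 0⁺.
The indeterminate product → 0, so the limit = -3.

Final answer: -3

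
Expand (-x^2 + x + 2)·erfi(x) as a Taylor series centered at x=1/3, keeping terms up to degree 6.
20·erfi(1/3)/9 + (3·√(π)·erfi(1/3) + 40·e^(1/9))·(x - 1/3)/(9·√(π)) + (-27·√(π)·erfi(1/3) + 58·e^(1/9))·(x - 1/3)^2/(27·√(π)) + 8·e^(1/9)·(x - 1/3)^3/(243·√(π)) + 292·e^(1/9)·(x - 1/3)^4/(729·√(π)) - 101·e^(1/9)·(x - 1/3)^5/(2187·√(π)) + 466·e^(1/9)·(x - 1/3)^6/(19683·√(π))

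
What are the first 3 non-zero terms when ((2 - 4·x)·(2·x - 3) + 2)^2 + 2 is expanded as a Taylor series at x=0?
320·x^2 - 128·x + 18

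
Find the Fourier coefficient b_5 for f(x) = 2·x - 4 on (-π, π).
b_5 = (1/π) ∫_{-π}^{π} f(x)·sin(5x) dx.
Evaluate the integral (use parity and integration by parts as needed): b_5 = 4/5.

Final answer: 4/5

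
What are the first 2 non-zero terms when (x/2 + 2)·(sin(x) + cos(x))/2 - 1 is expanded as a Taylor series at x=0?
-x^2/4 + 5·x/4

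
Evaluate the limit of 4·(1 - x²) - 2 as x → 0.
Direct substitution at x = 0 gives 2.

Final answer: 2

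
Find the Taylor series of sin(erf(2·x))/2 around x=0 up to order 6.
x^5·(64/(15·π^(5/2)) + 16/(5·√(π)) + 64/(3·π^(3/2))) + x^3·(-8/(3·√(π)) - 16/(3·π^(3/2))) + 2·x/√(π)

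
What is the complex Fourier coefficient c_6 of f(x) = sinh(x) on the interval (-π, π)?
Compute the real Fourier coefficients first: a_6 = 0, b_6 = -12·sinh(π)/(37·π).
Then c_6 = (a_6 − i·b_6)/2 = 6·i·sinh(π)/(37·π).

Final answer: 6·i·sinh(π)/(37·π)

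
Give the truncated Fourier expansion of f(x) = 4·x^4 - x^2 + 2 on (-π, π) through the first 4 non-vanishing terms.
(196 - 32·π^2)·cos(x) + (-13 + 8·π^2)·cos(2·x) + (76/27 - 32·π^2/9)·cos(3·x) - π^2/3 + 2 + 4·π^4/5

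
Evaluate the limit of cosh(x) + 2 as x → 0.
Direct substitution at x = 0 gives 3.

Final answer: 3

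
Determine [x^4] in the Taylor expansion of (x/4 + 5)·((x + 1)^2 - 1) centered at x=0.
Expand to order 4: (x/4 + 5)·((x + 1)^2 - 1) = x^3/4 + 11·x^2/2 + 10·x + O(x^5).
The coefficient of x^4 is 0.

Final answer: 0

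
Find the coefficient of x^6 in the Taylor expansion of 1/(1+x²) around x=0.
Expand to order 6: 1/(1+x²) = -x^6 + x^4 - x^2 + 1 + O(x^7).
The coefficient of x^6 is -1.

Final answer: -1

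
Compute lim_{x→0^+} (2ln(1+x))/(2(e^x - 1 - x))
Both numerator and denominator → 0 as x → 0^+; this is a 0/0 indeterminate form.
Expand each to leading order near x = 0: numerator ~ 2·x, denominator ~ x^2.
The limit of the ratio is ∞.

Final answer: ∞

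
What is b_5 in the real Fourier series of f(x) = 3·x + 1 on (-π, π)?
b_5 = (1/π) ∫_{-π}^{π} f(x)·sin(5x) dx.
Evaluate the integral (use parity and integration by parts as needed): b_5 = 6/5.

Final answer: 6/5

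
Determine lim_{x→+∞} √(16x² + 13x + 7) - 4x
As x → +∞: multiply by the conjugate to get (13x+7)/(√(16x²+13x+7)+4x); the denominator ~ 8x, so the limit is 13/8.
Limit = 13/8.

Final answer: 13/8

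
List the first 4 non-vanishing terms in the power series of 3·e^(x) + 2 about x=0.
x^3/2 + 3·x^2/2 + 3·x + 5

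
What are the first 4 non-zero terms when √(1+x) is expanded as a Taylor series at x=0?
x^3/16 - x^2/8 + x/2 + 1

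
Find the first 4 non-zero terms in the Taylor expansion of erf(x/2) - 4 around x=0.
x^5/(160·√(π)) - x^3/(12·√(π)) + x/√(π) - 4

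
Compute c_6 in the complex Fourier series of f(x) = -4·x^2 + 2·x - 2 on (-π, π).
Compute the real Fourier coefficients first: a_6 = -4/9, b_6 = -2/3.
Then c_6 = (a_6 − i·b_6)/2 = -2/9 + i/3.

Final answer: -2/9 + i/3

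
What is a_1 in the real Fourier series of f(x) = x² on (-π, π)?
a_1 = (1/π) ∫_{-π}^{π} f(x)·cos(1x) dx.
Evaluate the integral (use parity and integration by parts as needed): a_1 = -4.

Final answer: -4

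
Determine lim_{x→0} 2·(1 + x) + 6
Direct substitution at x = 0 gives 8.

Final answer: 8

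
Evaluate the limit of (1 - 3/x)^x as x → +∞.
As x → +∞: this is the defining limit (1 - 3/x)^x → e^(-3).
Limit = e^(-3).

Final answer: e^(-3)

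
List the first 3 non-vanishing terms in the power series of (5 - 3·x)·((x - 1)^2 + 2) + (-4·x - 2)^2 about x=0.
27·x^2 - 3·x + 19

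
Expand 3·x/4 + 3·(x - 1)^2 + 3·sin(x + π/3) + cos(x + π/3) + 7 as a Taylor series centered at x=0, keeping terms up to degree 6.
x^6·(-√(3)/480 - 1/1440) + x^5·(1/80 - √(3)/240) + x^4·(1/48 + √(3)/16) + x^3·(-1/4 + √(3)/12) + x^2·(11/4 - 3·√(3)/4) + x·(-15/4 - √(3)/2) + 3·√(3)/2 + 21/2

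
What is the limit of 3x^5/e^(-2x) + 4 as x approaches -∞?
The quotient is an ∞/∞ indeterminate form as x → -∞.
Compare growth rates of the dominant terms (exponentials ≫ polynomials ≫ logarithms), or apply L'Hôpital's rule; the quotient → 0.
Adding the constant: 0 + 4 = 4. Limit = 4.

Final answer: 4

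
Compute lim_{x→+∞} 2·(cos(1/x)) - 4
Evaluate the dominant behaviour as x → +∞; each term tends to a finite value or vanishes.
Limit = -2.

Final answer: -2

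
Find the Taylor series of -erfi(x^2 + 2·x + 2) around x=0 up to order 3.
-64·x^3·e^(4)/√(π) - 18·x^2·e^(4)/√(π) - 4·x·e^(4)/√(π) - erfi(2)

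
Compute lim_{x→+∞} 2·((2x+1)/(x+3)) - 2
Evaluate the dominant behaviour as x → +∞; each term tends to a finite value or vanishes.
Limit = 2.

Final answer: 2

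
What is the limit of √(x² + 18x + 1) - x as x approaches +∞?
This is an ∞ − ∞ indeterminate form.
Multiply and divide by the conjugate √(x²+18x + 1) + x; the x² terms cancel, leaving (18x + 1)/(√(x²+18x + 1)+x) → 18/2 = 9.
Limit = 9.

Final answer: 9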